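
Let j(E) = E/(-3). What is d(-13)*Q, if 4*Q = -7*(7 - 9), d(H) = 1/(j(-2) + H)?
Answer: -21/74 ≈ -0.28378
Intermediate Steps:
j(E) = -E/3 (j(E) = E*(-⅓) = -E/3)
d(H) = 1/(⅔ + H) (d(H) = 1/(-⅓*(-2) + H) = 1/(⅔ + H))
Q = 7/2 (Q = (-7*(7 - 9))/4 = (-7*(-2))/4 = (¼)*14 = 7/2 ≈ 3.5000)
d(-13)*Q = (3/(2 + 3*(-13)))*(7/2) = (3/(2 - 39))*(7/2) = (3/(-37))*(7/2) = (3*(-1/37))*(7/2) = -3/37*7/2 = -21/74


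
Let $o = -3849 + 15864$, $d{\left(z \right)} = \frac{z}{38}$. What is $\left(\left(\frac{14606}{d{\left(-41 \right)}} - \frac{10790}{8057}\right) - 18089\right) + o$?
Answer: $- \frac{6478769924}{330337} \approx -19613.0$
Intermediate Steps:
$d{\left(z \right)} = \frac{z}{38}$ ($d{\left(z \right)} = z \frac{1}{38} = \frac{z}{38}$)
$o = 12015$
$\left(\left(\frac{14606}{d{\left(-41 \right)}} - \frac{10790}{8057}\right) - 18089\right) + o = \left(\left(\frac{14606}{\frac{1}{38} \left(-41\right)} - \frac{10790}{8057}\right) - 18089\right) + 12015 = \left(\left(\frac{14606}{- \frac{41}{38}} - \frac{10790}{8057}\right) - 18089\right) + 12015 = \left(\left(14606 \left(- \frac{38}{41}\right) - \frac{10790}{8057}\right) - 18089\right) + 12015 = \left(\left(- \frac{555028}{41} - \frac{10790}{8057}\right) - 18089\right) + 12015 = \left(- \frac{4472302986}{330337} - 18089\right) + 12015 = - \frac{10447768979}{330337} + 12015 = - \frac{6478769924}{330337}$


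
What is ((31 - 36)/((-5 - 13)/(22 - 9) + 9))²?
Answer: 4225/9801 ≈ 0.43108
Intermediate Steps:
((31 - 36)/((-5 - 13)/(22 - 9) + 9))² = (-5/(-18/13 + 9))² = (-5/99/13)² = (-5*13/99)² = (-65/99)² = 4225/9801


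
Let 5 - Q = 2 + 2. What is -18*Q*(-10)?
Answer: 180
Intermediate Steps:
Q = 1 (Q = 5 - (2 + 2) = 5 - 1*4 = 5 - 4 = 1)
-18*Q*(-10) = -18*1*(-10) = -18*(-10) = 180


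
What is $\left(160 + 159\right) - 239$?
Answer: $80$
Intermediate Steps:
$\left(160 + 159\right) - 239 = 319 - 239 = 80$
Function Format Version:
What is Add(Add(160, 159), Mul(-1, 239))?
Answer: 80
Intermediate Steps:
Add(Add(160, 159), Mul(-1, 239)) = Add(319, -239) = 80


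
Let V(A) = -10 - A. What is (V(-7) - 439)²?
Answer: 195364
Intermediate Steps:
(V(-7) - 439)² = ((-10 - 1*(-7)) - 439)² = ((-10 + 7) - 439)² = (-3 - 439)² = (-442)² = 195364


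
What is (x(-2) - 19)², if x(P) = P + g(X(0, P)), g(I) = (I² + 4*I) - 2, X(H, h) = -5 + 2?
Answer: 676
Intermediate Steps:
X(H, h) = -3
g(I) = -2 + I² + 4*I
x(P) = -5 + P (x(P) = P + (-2 + (-3)² + 4*(-3)) = P + (-2 + 9 - 12) = P - 5 = -5 + P)
(x(-2) - 19)² = ((-5 - 2) - 19)² = (-7 - 19)² = (-26)² = 676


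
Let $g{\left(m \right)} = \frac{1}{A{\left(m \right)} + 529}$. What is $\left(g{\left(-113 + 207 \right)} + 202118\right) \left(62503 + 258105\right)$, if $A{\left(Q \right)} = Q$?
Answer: $\frac{40370803865120}{623} \approx 6.4801 \cdot 10^{10}$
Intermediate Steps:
$g{\left(m \right)} = \frac{1}{529 + m}$ ($g{\left(m \right)} = \frac{1}{m + 529} = \frac{1}{529 + m}$)
$\left(g{\left(-113 + 207 \right)} + 202118\right) \left(62503 + 258105\right) = \left(\frac{1}{529 + \left(-113 + 207\right)} + 202118\right) \left(62503 + 258105\right) = \left(\frac{1}{529 + 94} + 202118\right) 320608 = \left(\frac{1}{623} + 202118\right) 320608 = \frac{125919515}{623} \cdot 320608 = \frac{40370803865120}{623}$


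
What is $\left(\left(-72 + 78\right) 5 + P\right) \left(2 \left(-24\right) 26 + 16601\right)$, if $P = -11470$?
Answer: $-175638320$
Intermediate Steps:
$\left(\left(-72 + 78\right) 5 + P\right) \left(2 \left(-24\right) 26 + 16601\right) = \left(\left(-72 + 78\right) 5 - 11470\right) \left(2 \left(-24\right) 26 + 16601\right) = \left(6 \cdot 5 - 11470\right) \left(\left(-48\right) 26 + 16601\right) = \left(30 - 11470\right) \left(-1248 + 16601\right) = \left(-11440\right) 15353 = -175638320$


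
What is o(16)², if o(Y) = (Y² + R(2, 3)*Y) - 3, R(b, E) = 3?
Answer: 90601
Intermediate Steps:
o(Y) = -3 + Y² + 3*Y (o(Y) = (Y² + 3*Y) - 3 = -3 + Y² + 3*Y)
o(16)² = (-3 + 16² + 3*16)² = (-3 + 256 + 48)² = 301² = 90601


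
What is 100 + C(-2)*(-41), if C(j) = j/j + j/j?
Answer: 18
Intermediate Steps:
C(j) = 2 (C(j) = 1 + 1 = 2)
100 + C(-2)*(-41) = 100 + 2*(-41) = 100 - 82 = 18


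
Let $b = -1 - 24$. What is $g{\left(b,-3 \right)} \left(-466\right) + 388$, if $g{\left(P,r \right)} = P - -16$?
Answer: $4582$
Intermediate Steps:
$b = -25$ ($b = -1 - 24 = -25$)
$g{\left(P,r \right)} = 16 + P$ ($g{\left(P,r \right)} = P + 16 = 16 + P$)
$g{\left(b,-3 \right)} \left(-466\right) + 388 = \left(16 - 25\right) \left(-466\right) + 388 = \left(-9\right) \left(-466\right) + 388 = 4194 + 388 = 4582$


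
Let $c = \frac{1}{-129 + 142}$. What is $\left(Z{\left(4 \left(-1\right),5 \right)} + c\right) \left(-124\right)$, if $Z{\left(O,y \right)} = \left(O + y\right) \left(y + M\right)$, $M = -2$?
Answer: $- \frac{4960}{13} \approx -381.54$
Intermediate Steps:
$c = \frac{1}{13} \approx 0.076923$
$Z{\left(O,y \right)} = \left(-2 + y\right) \left(O + y\right)$ ($Z{\left(O,y \right)} = \left(O + y\right) \left(y - 2\right) = \left(O + y\right) \left(-2 + y\right) = \left(-2 + y\right) \left(O + y\right)$)
$\left(Z{\left(4 \left(-1\right),5 \right)} + c\right) \left(-124\right) = \left(\left(5^{2} - 2 \cdot 4 \left(-1\right) - 10 + 4 \left(-1\right) 5\right) + \frac{1}{13}\right) \left(-124\right) = \left(\left(25 - -8 - 10 - 20\right) + \frac{1}{13}\right) \left(-124\right) = \left(\left(25 + 8 - 10 - 20\right) + \frac{1}{13}\right) \left(-124\right) = \left(3 + \frac{1}{13}\right) \left(-124\right) = \frac{40}{13} \left(-124\right) = - \frac{4960}{13}$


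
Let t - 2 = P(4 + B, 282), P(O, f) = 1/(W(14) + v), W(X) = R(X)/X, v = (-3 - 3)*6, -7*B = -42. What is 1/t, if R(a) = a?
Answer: 35/69 ≈ 0.50725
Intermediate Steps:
B = 6 (B = -⅐*(-42) = 6)
v = -36 (v = -6*6 = -36)
W(X) = 1 (W(X) = X/X = 1)
P(O, f) = -1/35 (P(O, f) = 1/(1 - 36) = 1/(-35) = -1/35)
t = 69/35 (t = 2 - 1/35 = 69/35 ≈ 1.9714)
1/t = 1/(69/35) = 35/69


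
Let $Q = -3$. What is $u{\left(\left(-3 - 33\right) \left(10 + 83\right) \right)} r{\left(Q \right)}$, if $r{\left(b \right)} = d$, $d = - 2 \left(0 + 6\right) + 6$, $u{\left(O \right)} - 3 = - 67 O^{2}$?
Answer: $4506059790$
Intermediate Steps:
$u{\left(O \right)} = 3 - 67 O^{2}$
$d = -6$ ($d = \left(-2\right) 6 + 6 = -12 + 6 = -6$)
$r{\left(b \right)} = -6$
$u{\left(\left(-3 - 33\right) \left(10 + 83\right) \right)} r{\left(Q \right)} = \left(3 - 67 \left(\left(-3 - 33\right) \left(10 + 83\right)\right)^{2}\right) \left(-6\right) = \left(3 - 67 \left(\left(-36\right) 93\right)^{2}\right) \left(-6\right) = \left(3 - 67 \left(-3348\right)^{2}\right) \left(-6\right) = \left(3 - 751009968\right) \left(-6\right) = \left(-751009965\right) \left(-6\right) = 4506059790$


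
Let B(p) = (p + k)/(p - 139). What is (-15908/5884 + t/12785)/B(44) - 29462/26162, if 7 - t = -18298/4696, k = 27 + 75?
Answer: 10668348765311319/16866900958120456 ≈ 0.63250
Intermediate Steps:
k = 102
t = 25585/2348 (t = 7 - (-18298)/4696 = 7 - 1*(-9149/2348) = 7 + 9149/2348 = 25585/2348 ≈ 10.897)
B(p) = (102 + p)/(-139 + p) (B(p) = (p + 102)/(p - 139) = (102 + p)/(-139 + p))
(-15908/5884 + t/12785)/B(44) - 29462/26162 = (-15908/5884 + (25585/2348)/12785)/(((102 + 44)/(-139 + 44))) - 29462/26162 = (-15908*1/5884 + (25585/2348)*(1/12785))/((146/(-95))) - 29462*1/26162 = (-3977/1471 + 5117/6003836)/((-1/95*146)) - 14731/13081 = -23869728665/(8831642756*(-146/95)) - 14731/13081 = -23869728665/8831642756*(-95/146) - 14731/13081 = 2267624223175/1289419842376 - 14731/13081 = 10668348765311319/16866900958120456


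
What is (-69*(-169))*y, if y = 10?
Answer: 116610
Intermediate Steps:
(-69*(-169))*y = -69*(-169)*10 = 11661*10 = 116610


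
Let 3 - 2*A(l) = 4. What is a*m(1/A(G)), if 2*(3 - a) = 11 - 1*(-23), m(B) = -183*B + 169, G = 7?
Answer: -7490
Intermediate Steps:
A(l) = -½ (A(l) = 3/2 - ½*4 = 3/2 - 2 = -½)
m(B) = 169 - 183*B
a = -14 (a = 3 - (11 - 1*(-23))/2 = 3 - (11 + 23)/2 = 3 - ½*34 = 3 - 17 = -14)
a*m(1/A(G)) = -14*(169 - 183/(-½)) = -14*(169 - 183*(-2)) = -14*(169 + 366) = -14*535 = -7490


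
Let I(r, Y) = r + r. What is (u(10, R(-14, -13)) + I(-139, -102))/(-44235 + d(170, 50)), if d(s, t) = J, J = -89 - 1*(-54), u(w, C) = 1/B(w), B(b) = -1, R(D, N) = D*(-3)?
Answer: 279/44270 ≈ 0.0063022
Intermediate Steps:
I(r, Y) = 2*r
R(D, N) = -3*D
u(w, C) = -1 (u(w, C) = 1/(-1) = -1)
J = -35 (J = -89 + 54 = -35)
d(s, t) = -35
(u(10, R(-14, -13)) + I(-139, -102))/(-44235 + d(170, 50)) = (-1 + 2*(-139))/(-44235 - 35) = (-1 - 278)/(-44270) = -279*(-1/44270) = 279/44270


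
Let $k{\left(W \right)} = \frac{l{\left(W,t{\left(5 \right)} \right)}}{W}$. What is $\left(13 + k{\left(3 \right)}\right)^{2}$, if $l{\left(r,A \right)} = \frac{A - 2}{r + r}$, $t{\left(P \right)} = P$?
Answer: $\frac{6241}{36} \approx 173.36$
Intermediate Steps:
$l{\left(r,A \right)} = \frac{-2 + A}{2 r}$
$k{\left(W \right)} = \frac{3}{2 W^{2}}$ ($k{\left(W \right)} = \frac{\frac{1}{2} \frac{1}{W} \left(-2 + 5\right)}{W} = \frac{\frac{1}{2} \frac{1}{W} 3}{W} = \frac{\frac{3}{2} \frac{1}{W}}{W} = \frac{3}{2 W^{2}}$)
$\left(13 + k{\left(3 \right)}\right)^{2} = \left(13 + \frac{3}{2 \cdot 9}\right)^{2} = \left(13 + \frac{3}{2} \cdot \frac{1}{9}\right)^{2} = \left(13 + \frac{1}{6}\right)^{2} = \left(\frac{79}{6}\right)^{2} = \frac{6241}{36}$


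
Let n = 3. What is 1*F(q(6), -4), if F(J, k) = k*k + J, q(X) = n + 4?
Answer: 23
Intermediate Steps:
q(X) = 7 (q(X) = 3 + 4 = 7)
F(J, k) = J + k² (F(J, k) = k² + J = J + k²)
1*F(q(6), -4) = 1*(7 + (-4)²) = 1*(7 + 16) = 1*23 = 23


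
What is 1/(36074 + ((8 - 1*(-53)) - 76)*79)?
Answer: 1/34889 ≈ 2.8662e-5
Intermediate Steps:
1/(36074 + ((8 - 1*(-53)) - 76)*79) = 1/(36074 + ((8 + 53) - 76)*79) = 1/(36074 + (61 - 76)*79) = 1/(36074 - 15*79) = 1/(36074 - 1185) = 1/34889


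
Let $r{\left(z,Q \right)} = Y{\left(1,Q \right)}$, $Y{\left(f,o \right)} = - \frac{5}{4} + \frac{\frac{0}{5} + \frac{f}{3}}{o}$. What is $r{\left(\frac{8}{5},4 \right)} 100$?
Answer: $- \frac{350}{3} \approx -116.67$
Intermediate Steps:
$Y{\left(f,o \right)} = - \frac{5}{4} + \frac{f}{3 o}$ ($Y{\left(f,o \right)} = \left(-5\right) \frac{1}{4} + \frac{0 \cdot \frac{1}{5} + f \frac{1}{3}}{o} = - \frac{5}{4} + \frac{0 + \frac{f}{3}}{o} = - \frac{5}{4} + \frac{\frac{1}{3} f}{o} = - \frac{5}{4} + \frac{f}{3 o}$)
$r{\left(z,Q \right)} = - \frac{5}{4} + \frac{1}{3 Q}$ ($r{\left(z,Q \right)} = - \frac{5}{4} + \frac{1}{3} \cdot 1 \frac{1}{Q} = - \frac{5}{4} + \frac{1}{3 Q}$)
$r{\left(\frac{8}{5},4 \right)} 100 = \frac{4 - 60}{12 \cdot 4} \cdot 100 = \frac{1}{12} \cdot \frac{1}{4} \left(4 - 60\right) 100 = \frac{1}{12} \cdot \frac{1}{4} \left(-56\right) 100 = \left(- \frac{7}{6}\right) 100 = - \frac{350}{3}$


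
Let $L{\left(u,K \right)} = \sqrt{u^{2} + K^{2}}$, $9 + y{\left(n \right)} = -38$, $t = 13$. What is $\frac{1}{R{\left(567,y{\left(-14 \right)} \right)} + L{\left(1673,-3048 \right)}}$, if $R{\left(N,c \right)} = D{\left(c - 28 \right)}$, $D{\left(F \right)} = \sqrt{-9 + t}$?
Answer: $- \frac{2}{12089229} + \frac{\sqrt{12089233}}{12089229} \approx 0.00028744$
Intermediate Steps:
$D{\left(F \right)} = 2$ ($D{\left(F \right)} = \sqrt{-9 + 13} = \sqrt{4} = 2$)
$y{\left(n \right)} = -47$ ($y{\left(n \right)} = -9 - 38 = -47$)
$L{\left(u,K \right)} = \sqrt{K^{2} + u^{2}}$
$R{\left(N,c \right)} = 2$
$\frac{1}{R{\left(567,y{\left(-14 \right)} \right)} + L{\left(1673,-3048 \right)}} = \frac{1}{2 + \sqrt{\left(-3048\right)^{2} + 1673^{2}}} = \frac{1}{2 + \sqrt{9290304 + 2798929}} = \frac{1}{2 + \sqrt{12089233}}$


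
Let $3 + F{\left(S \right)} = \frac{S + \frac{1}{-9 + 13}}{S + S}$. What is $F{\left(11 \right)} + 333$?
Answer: $\frac{29085}{88} \approx 330.51$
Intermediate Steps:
$F{\left(S \right)} = -3 + \frac{\frac{1}{4} + S}{2 S}$ ($F{\left(S \right)} = -3 + \frac{S + \frac{1}{-9 + 13}}{S + S} = -3 + \frac{S + \frac{1}{4}}{2 S} = -3 + \left(S + \frac{1}{4}\right) \frac{1}{2 S} = -3 + \left(\frac{1}{4} + S\right) \frac{1}{2 S} = -3 + \frac{\frac{1}{4} + S}{2 S}$)
$F{\left(11 \right)} + 333 = \frac{1 - 220}{8 \cdot 11} + 333 = \frac{1}{8} \cdot \frac{1}{11} \left(1 - 220\right) + 333 = \frac{1}{8} \cdot \frac{1}{11} \left(-219\right) + 333 = - \frac{219}{88} + 333 = \frac{29085}{88}$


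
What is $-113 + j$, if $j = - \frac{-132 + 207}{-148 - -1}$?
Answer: $- \frac{5512}{49} \approx -112.49$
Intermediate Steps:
$j = \frac{25}{49}$ ($j = - \frac{75}{-148 + \left(-1 + 2\right)} = - \frac{75}{-148 + 1} = - \frac{75}{-147} = - \frac{75 \left(-1\right)}{147} = \left(-1\right) \left(- \frac{25}{49}\right) = \frac{25}{49} \approx 0.5102$)
$-113 + j = -113 + \frac{25}{49} = - \frac{5512}{49}$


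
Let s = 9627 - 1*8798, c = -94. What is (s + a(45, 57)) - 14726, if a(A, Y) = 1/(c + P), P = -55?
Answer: -2070654/149 ≈ -13897.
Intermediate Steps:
s = 829 (s = 9627 - 8798 = 829)
a(A, Y) = -1/149 (a(A, Y) = 1/(-94 - 55) = 1/(-149) = -1/149)
(s + a(45, 57)) - 14726 = (829 - 1/149) - 14726 = 123520/149 - 14726 = -2070654/149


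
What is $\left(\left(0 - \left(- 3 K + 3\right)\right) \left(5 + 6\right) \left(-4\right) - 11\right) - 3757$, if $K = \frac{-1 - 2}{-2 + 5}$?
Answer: $-3504$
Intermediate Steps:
$K = -1$ ($K = - \frac{3}{3} = \left(-3\right) \frac{1}{3} = -1$)
$\left(\left(0 - \left(- 3 K + 3\right)\right) \left(5 + 6\right) \left(-4\right) - 11\right) - 3757 = \left(\left(0 - \left(\left(-3\right) \left(-1\right) + 3\right)\right) \left(5 + 6\right) \left(-4\right) - 11\right) - 3757 = \left(\left(0 - \left(3 + 3\right)\right) 11 \left(-4\right) - 11\right) - 3757 = \left(\left(0 - 6\right) \left(-44\right) - 11\right) - 3757 = \left(\left(-6\right) \left(-44\right) - 11\right) - 3757 = \left(264 - 11\right) - 3757 = 253 - 3757 = -3504$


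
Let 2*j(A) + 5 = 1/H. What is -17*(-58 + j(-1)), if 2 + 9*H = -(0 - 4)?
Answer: 3961/4 ≈ 990.25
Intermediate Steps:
H = 2/9 (H = -2/9 + (-(0 - 4))/9 = -2/9 + (-1*(-4))/9 = -2/9 + (1/9)*4 = -2/9 + 4/9 = 2/9 ≈ 0.22222)
j(A) = -1/4 (j(A) = -5/2 + 1/(2*(2/9)) = -5/2 + (1/2)*(9/2) = -5/2 + 9/4 = -1/4)
-17*(-58 + j(-1)) = -17*(-58 - 1/4) = -17*(-233/4) = 3961/4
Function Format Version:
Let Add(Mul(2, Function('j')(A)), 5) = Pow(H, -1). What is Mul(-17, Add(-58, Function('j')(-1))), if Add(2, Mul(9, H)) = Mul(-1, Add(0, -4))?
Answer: Rational(3961, 4) ≈ 990.25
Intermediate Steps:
H = Rational(2, 9) (H = Add(Rational(-2, 9), Mul(Rational(1, 9), Mul(-1, Add(0, -4)))) = Add(Rational(-2, 9), Mul(Rational(1, 9), Mul(-1, -4))) = Add(Rational(-2, 9), Mul(Rational(1, 9), 4)) = Add(Rational(-2, 9), Rational(4, 9)) = Rational(2, 9) ≈ 0.22222)
Function('j')(A) = Rational(-1, 4) (Function('j')(A) = Add(Rational(-5, 2), Mul(Rational(1, 2), Pow(Rational(2, 9), -1))) = Add(Rational(-5, 2), Mul(Rational(1, 2), Rational(9, 2))) = Add(Rational(-5, 2), Rational(9, 4)) = Rational(-1, 4))
Mul(-17, Add(-58, Function('j')(-1))) = Mul(-17, Add(-58, Rational(-1, 4))) = Mul(-17, Rational(-233, 4)) = Rational(3961, 4)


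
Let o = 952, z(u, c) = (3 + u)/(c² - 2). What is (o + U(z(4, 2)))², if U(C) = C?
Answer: 3651921/4 ≈ 9.1298e+5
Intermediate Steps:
z(u, c) = (3 + u)/(-2 + c²)
(o + U(z(4, 2)))² = (952 + (3 + 4)/(-2 + 2²))² = (952 + 7/(-2 + 4))² = (952 + 7/2)² = (1911/2)² = 3651921/4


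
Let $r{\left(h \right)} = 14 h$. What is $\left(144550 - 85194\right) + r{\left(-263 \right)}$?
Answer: $55674$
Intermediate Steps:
$\left(144550 - 85194\right) + r{\left(-263 \right)} = \left(144550 - 85194\right) + 14 \left(-263\right) = 59356 - 3682 = 55674$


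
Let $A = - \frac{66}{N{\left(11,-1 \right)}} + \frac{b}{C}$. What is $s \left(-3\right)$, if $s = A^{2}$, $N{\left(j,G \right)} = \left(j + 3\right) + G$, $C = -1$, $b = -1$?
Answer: $- \frac{8427}{169} \approx -49.864$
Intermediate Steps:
$N{\left(j,G \right)} = 3 + G + j$ ($N{\left(j,G \right)} = \left(3 + j\right) + G = 3 + G + j$)
$A = - \frac{53}{13}$ ($A = - \frac{66}{3 - 1 + 11} - \frac{1}{-1} = - \frac{66}{13} - -1 = \left(-66\right) \frac{1}{13} + 1 = - \frac{66}{13} + 1 = - \frac{53}{13} \approx -4.0769$)
$s = \frac{2809}{169}$ ($s = \left(- \frac{53}{13}\right)^{2} = \frac{2809}{169} \approx 16.621$)
$s \left(-3\right) = \frac{2809}{169} \left(-3\right) = - \frac{8427}{169}$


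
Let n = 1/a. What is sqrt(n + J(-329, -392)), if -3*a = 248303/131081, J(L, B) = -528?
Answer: 3*I*sqrt(3627906217309)/248303 ≈ 23.013*I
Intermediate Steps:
a = -248303/393243 (a = -248303/(3*131081) = -1/3*248303/131081 = -248303/393243 ≈ -0.63142)
n = -393243/248303 (n = 1/(-248303/393243) = -393243/248303 ≈ -1.5837)
sqrt(n + J(-329, -392)) = sqrt(-393243/248303 - 528) = sqrt(-131497227/248303) = 3*I*sqrt(3627906217309)/248303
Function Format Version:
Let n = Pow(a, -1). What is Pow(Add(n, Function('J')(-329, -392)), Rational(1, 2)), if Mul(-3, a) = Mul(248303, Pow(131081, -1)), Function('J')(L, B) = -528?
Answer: Mul(Rational(3, 248303), I, Pow(3627906217309, Rational(1, 2))) ≈ Mul(23.013, I)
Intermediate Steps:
a = Rational(-248303, 393243) (a = Mul(Rational(-1, 3), Mul(248303, Pow(131081, -1))) = Mul(Rational(-1, 3), Mul(248303, Rational(1, 131081))) = Mul(Rational(-1, 3), Rational(248303, 131081)) = Rational(-248303, 393243) ≈ -0.63142)
n = Rational(-393243, 248303) (n = Pow(Rational(-248303, 393243), -1) = Rational(-393243, 248303) ≈ -1.5837)
Pow(Add(n, Function('J')(-329, -392)), Rational(1, 2)) = Pow(Add(Rational(-393243, 248303), -528), Rational(1, 2)) = Pow(Rational(-131497227, 248303), Rational(1, 2)) = Mul(Rational(3, 248303), I, Pow(3627906217309, Rational(1, 2)))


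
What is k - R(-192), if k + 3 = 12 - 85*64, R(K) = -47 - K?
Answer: -5576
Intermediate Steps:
k = -5431 (k = -3 + (12 - 85*64) = -3 + (12 - 5440) = -3 - 5428 = -5431)
k - R(-192) = -5431 - (-47 - 1*(-192)) = -5431 - (-47 + 192) = -5431 - 1*145 = -5431 - 145 = -5576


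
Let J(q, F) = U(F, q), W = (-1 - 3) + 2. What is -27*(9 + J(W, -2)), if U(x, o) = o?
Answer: -189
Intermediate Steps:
W = -2 (W = -4 + 2 = -2)
J(q, F) = q
-27*(9 + J(W, -2)) = -27*(9 - 2) = -27*7 = -189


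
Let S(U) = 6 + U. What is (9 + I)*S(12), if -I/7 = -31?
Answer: 4068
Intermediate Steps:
I = 217 (I = -7*(-31) = 217)
(9 + I)*S(12) = (9 + 217)*(6 + 12) = 226*18 = 4068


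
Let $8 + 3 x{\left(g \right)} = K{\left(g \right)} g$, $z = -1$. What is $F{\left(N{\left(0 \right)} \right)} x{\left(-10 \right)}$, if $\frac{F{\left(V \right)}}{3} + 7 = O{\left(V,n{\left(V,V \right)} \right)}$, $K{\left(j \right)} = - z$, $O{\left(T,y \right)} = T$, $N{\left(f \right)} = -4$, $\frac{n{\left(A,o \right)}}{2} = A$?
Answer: $198$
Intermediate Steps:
$n{\left(A,o \right)} = 2 A$
$K{\left(j \right)} = 1$ ($K{\left(j \right)} = \left(-1\right) \left(-1\right) = 1$)
$F{\left(V \right)} = -21 + 3 V$
$x{\left(g \right)} = - \frac{8}{3} + \frac{g}{3}$ ($x{\left(g \right)} = - \frac{8}{3} + \frac{1 g}{3} = - \frac{8}{3} + \frac{g}{3}$)
$F{\left(N{\left(0 \right)} \right)} x{\left(-10 \right)} = \left(-21 + 3 \left(-4\right)\right) \left(- \frac{8}{3} + \frac{1}{3} \left(-10\right)\right) = \left(-21 - 12\right) \left(- \frac{8}{3} - \frac{10}{3}\right) = \left(-33\right) \left(-6\right) = 198$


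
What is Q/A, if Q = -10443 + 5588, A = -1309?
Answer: 4855/1309 ≈ 3.7089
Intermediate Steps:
Q = -4855
Q/A = -4855/(-1309) = -4855*(-1/1309) = 4855/1309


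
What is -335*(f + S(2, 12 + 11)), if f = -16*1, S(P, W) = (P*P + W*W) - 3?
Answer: -172190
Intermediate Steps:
S(P, W) = -3 + P**2 + W**2 (S(P, W) = (P**2 + W**2) - 3 = -3 + P**2 + W**2)
f = -16
-335*(f + S(2, 12 + 11)) = -335*(-16 + (-3 + 2**2 + (12 + 11)**2)) = -335*(-16 + (-3 + 4 + 23**2)) = -335*(-16 + (-3 + 4 + 529)) = -335*(-16 + 530) = -335*514 = -172190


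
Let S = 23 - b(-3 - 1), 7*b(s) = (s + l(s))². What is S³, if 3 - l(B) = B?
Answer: 3511808/343 ≈ 10239.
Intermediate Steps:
l(B) = 3 - B
b(s) = 9/7 (b(s) = (s + (3 - s))²/7 = (⅐)*3² = (⅐)*9 = 9/7)
S = 152/7 (S = 23 - 1*9/7 = 23 - 9/7 = 152/7 ≈ 21.714)
S³ = (152/7)³ = 3511808/343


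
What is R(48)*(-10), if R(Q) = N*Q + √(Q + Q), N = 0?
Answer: -40*√6 ≈ -97.980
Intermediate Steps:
R(Q) = √2*√Q (R(Q) = 0*Q + √(Q + Q) = 0 + √(2*Q) = 0 + √2*√Q = √2*√Q)
R(48)*(-10) = (√2*√48)*(-10) = (√2*(4*√3))*(-10) = (4*√6)*(-10) = -40*√6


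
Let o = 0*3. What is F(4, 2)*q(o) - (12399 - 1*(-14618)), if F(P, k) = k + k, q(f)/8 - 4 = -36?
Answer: -28041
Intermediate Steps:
o = 0
q(f) = -256 (q(f) = 32 + 8*(-36) = 32 - 288 = -256)
F(P, k) = 2*k
F(4, 2)*q(o) - (12399 - 1*(-14618)) = (2*2)*(-256) - (12399 - 1*(-14618)) = 4*(-256) - (12399 + 14618) = -1024 - 1*27017 = -1024 - 27017 = -28041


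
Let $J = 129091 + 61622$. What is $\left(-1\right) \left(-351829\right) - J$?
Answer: $161116$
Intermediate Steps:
$J = 190713$
$\left(-1\right) \left(-351829\right) - J = \left(-1\right) \left(-351829\right) - 190713 = 351829 - 190713 = 161116$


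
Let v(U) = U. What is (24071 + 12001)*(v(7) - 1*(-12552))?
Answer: 453028248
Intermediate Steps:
(24071 + 12001)*(v(7) - 1*(-12552)) = (24071 + 12001)*(7 - 1*(-12552)) = 36072*(7 + 12552) = 36072*12559 = 453028248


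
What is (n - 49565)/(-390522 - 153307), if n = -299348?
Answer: 348913/543829 ≈ 0.64159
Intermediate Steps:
(n - 49565)/(-390522 - 153307) = (-299348 - 49565)/(-390522 - 153307) = -348913/(-543829) = -348913*(-1/543829) = 348913/543829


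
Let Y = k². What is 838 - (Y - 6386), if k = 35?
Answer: 5999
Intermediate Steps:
Y = 1225 (Y = 35² = 1225)
838 - (Y - 6386) = 838 - (1225 - 6386) = 838 - 1*(-5161) = 838 + 5161 = 5999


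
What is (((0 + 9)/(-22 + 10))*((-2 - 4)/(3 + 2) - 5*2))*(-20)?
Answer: -168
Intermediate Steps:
(((0 + 9)/(-22 + 10))*((-2 - 4)/(3 + 2) - 5*2))*(-20) = ((9/(-12))*(-6/5 - 10))*(-20) = ((9*(-1/12))*(-6*1/5 - 10))*(-20) = -3*(-6/5 - 10)/4*(-20) = -3/4*(-56/5)*(-20) = (42/5)*(-20) = -168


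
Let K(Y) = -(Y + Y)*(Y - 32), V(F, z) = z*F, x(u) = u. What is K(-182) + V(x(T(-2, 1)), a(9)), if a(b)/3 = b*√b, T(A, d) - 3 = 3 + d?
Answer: -77329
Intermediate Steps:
T(A, d) = 6 + d (T(A, d) = 3 + (3 + d) = 6 + d)
a(b) = 3*b^(3/2) (a(b) = 3*(b*√b) = 3*b^(3/2))
V(F, z) = F*z
K(Y) = -2*Y*(-32 + Y)
K(-182) + V(x(T(-2, 1)), a(9)) = 2*(-182)*(32 - 1*(-182)) + (6 + 1)*(3*9^(3/2)) = 2*(-182)*(32 + 182) + 7*(3*27) = 2*(-182)*214 + 7*81 = -77896 + 567 = -77329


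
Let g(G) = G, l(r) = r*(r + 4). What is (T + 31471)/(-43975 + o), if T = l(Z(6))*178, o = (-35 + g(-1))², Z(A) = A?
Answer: -42151/42679 ≈ -0.98763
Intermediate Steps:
l(r) = r*(4 + r)
o = 1296 (o = (-35 - 1)² = (-36)² = 1296)
T = 10680 (T = (6*(4 + 6))*178 = (6*10)*178 = 60*178 = 10680)
(T + 31471)/(-43975 + o) = (10680 + 31471)/(-43975 + 1296) = 42151/(-42679) = 42151*(-1/42679) = -42151/42679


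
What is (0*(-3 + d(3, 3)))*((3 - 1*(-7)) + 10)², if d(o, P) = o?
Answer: 0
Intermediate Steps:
(0*(-3 + d(3, 3)))*((3 - 1*(-7)) + 10)² = (0*(-3 + 3))*((3 - 1*(-7)) + 10)² = (0*0)*((3 + 7) + 10)² = 0*(10 + 10)² = 0*20² = 0*400 = 0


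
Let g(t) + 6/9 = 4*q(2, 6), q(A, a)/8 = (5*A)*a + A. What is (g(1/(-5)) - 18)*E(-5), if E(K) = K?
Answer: -29480/3 ≈ -9826.7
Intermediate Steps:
q(A, a) = 8*A + 40*A*a (q(A, a) = 8*((5*A)*a + A) = 8*(5*A*a + A) = 8*(A + 5*A*a) = 8*A + 40*A*a)
g(t) = 5950/3 (g(t) = -⅔ + 4*(8*2*(1 + 5*6)) = -⅔ + 4*(8*2*(1 + 30)) = -⅔ + 4*(8*2*31) = -⅔ + 4*496 = -⅔ + 1984 = 5950/3)
(g(1/(-5)) - 18)*E(-5) = (5950/3 - 18)*(-5) = (5896/3)*(-5) = -29480/3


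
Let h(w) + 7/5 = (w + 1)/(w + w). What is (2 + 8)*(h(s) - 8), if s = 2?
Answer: -173/2 ≈ -86.500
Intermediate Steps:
h(w) = -7/5 + (1 + w)/(2*w) (h(w) = -7/5 + (w + 1)/(w + w) = -7/5 + (1 + w)/((2*w)) = -7/5 + (1 + w)*(1/(2*w)) = -7/5 + (1 + w)/(2*w))
(2 + 8)*(h(s) - 8) = (2 + 8)*((⅒)*(5 - 9*2)/2 - 8) = 10*((⅒)*(½)*(5 - 18) - 8) = 10*((⅒)*(½)*(-13) - 8) = 10*(-13/20 - 8) = 10*(-173/20) = -173/2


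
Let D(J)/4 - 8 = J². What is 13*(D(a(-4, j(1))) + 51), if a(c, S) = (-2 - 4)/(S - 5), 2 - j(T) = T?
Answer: 1196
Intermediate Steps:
j(T) = 2 - T
a(c, S) = -6/(-5 + S)
D(J) = 32 + 4*J²
13*(D(a(-4, j(1))) + 51) = 13*((32 + 4*(-6/(-5 + (2 - 1*1)))²) + 51) = 13*((32 + 4*(-6/(-5 + (2 - 1)))²) + 51) = 13*((32 + 4*(-6/(-5 + 1))²) + 51) = 13*((32 + 4*(-6/(-4))²) + 51) = 13*((32 + 4*(-6*(-¼))²) + 51) = 13*((32 + 4*(3/2)²) + 51) = 13*((32 + 4*(9/4)) + 51) = 13*((32 + 9) + 51) = 13*(41 + 51) = 13*92 = 1196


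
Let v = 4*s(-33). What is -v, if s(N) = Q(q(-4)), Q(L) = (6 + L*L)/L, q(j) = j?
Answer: 22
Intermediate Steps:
Q(L) = (6 + L²)/L
s(N) = -11/2 (s(N) = -4 + 6/(-4) = -4 + 6*(-¼) = -4 - 3/2 = -11/2)
v = -22 (v = 4*(-11/2) = -22)
-v = -1*(-22) = 22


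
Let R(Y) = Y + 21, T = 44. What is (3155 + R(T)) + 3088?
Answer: 6308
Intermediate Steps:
R(Y) = 21 + Y
(3155 + R(T)) + 3088 = (3155 + (21 + 44)) + 3088 = (3155 + 65) + 3088 = 3220 + 3088 = 6308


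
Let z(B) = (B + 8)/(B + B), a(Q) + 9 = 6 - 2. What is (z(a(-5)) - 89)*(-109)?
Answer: 97337/10 ≈ 9733.7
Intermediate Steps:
a(Q) = -5 (a(Q) = -9 + (6 - 2) = -9 + 4 = -5)
z(B) = (8 + B)/(2*B) (z(B) = (8 + B)/((2*B)) = (8 + B)*(1/(2*B)) = (8 + B)/(2*B))
(z(a(-5)) - 89)*(-109) = ((½)*(8 - 5)/(-5) - 89)*(-109) = ((½)*(-⅕)*3 - 89)*(-109) = (-3/10 - 89)*(-109) = -893/10*(-109) = 97337/10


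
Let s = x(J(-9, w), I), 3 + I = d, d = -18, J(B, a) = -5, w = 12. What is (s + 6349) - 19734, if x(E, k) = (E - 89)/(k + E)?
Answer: -173958/13 ≈ -13381.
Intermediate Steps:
I = -21 (I = -3 - 18 = -21)
x(E, k) = (-89 + E)/(E + k)
s = 47/13 (s = (-89 - 5)/(-5 - 21) = -94/(-26) = -1/26*(-94) = 47/13 ≈ 3.6154)
(s + 6349) - 19734 = (47/13 + 6349) - 19734 = 82584/13 - 19734 = -173958/13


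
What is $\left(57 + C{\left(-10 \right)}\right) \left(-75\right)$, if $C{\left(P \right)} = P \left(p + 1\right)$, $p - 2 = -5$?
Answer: $-5775$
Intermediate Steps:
$p = -3$ ($p = 2 - 5 = -3$)
$C{\left(P \right)} = - 2 P$ ($C{\left(P \right)} = P \left(-3 + 1\right) = P \left(-2\right) = - 2 P$)
$\left(57 + C{\left(-10 \right)}\right) \left(-75\right) = \left(57 - -20\right) \left(-75\right) = \left(57 + 20\right) \left(-75\right) = 77 \left(-75\right) = -5775$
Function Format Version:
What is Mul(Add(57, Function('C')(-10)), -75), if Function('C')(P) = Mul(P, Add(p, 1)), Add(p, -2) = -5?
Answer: -5775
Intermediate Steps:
p = -3 (p = Add(2, -5) = -3)
Function('C')(P) = Mul(-2, P) (Function('C')(P) = Mul(P, Add(-3, 1)) = Mul(P, -2) = Mul(-2, P))
Mul(Add(57, Function('C')(-10)), -75) = Mul(Add(57, Mul(-2, -10)), -75) = Mul(Add(57, 20), -75) = Mul(77, -75) = -5775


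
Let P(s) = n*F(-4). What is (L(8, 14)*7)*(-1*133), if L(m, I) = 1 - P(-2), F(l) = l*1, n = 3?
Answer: -12103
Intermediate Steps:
F(l) = l
P(s) = -12 (P(s) = 3*(-4) = -12)
L(m, I) = 13 (L(m, I) = 1 - 1*(-12) = 1 + 12 = 13)
(L(8, 14)*7)*(-1*133) = (13*7)*(-1*133) = 91*(-133) = -12103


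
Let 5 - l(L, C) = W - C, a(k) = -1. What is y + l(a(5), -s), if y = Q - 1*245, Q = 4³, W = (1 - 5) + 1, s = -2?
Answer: -171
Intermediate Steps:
W = -3 (W = -4 + 1 = -3)
Q = 64
y = -181 (y = 64 - 1*245 = 64 - 245 = -181)
l(L, C) = 8 + C (l(L, C) = 5 - (-3 - C) = 5 + (3 + C) = 8 + C)
y + l(a(5), -s) = -181 + (8 - 1*(-2)) = -181 + (8 + 2) = -181 + 10 = -171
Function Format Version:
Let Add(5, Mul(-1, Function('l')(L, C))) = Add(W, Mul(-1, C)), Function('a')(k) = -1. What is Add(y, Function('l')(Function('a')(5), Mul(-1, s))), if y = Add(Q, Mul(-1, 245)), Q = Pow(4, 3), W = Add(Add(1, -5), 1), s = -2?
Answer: -171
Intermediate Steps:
W = -3 (W = Add(-4, 1) = -3)
Q = 64
y = -181 (y = Add(64, Mul(-1, 245)) = Add(64, -245) = -181)
Function('l')(L, C) = Add(8, C) (Function('l')(L, C) = Add(5, Mul(-1, Add(-3, Mul(-1, C)))) = Add(5, Add(3, C)) = Add(8, C))
Add(y, Function('l')(Function('a')(5), Mul(-1, s))) = Add(-181, Add(8, Mul(-1, -2))) = Add(-181, Add(8, 2)) = Add(-181, 10) = -171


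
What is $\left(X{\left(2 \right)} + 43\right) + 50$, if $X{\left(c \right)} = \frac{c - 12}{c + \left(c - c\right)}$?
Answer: $88$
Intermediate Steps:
$X{\left(c \right)} = \frac{-12 + c}{c}$ ($X{\left(c \right)} = \frac{-12 + c}{c + 0} = \frac{-12 + c}{c}$)
$\left(X{\left(2 \right)} + 43\right) + 50 = \left(\frac{-12 + 2}{2} + 43\right) + 50 = \left(\frac{1}{2} \left(-10\right) + 43\right) + 50 = \left(-5 + 43\right) + 50 = 38 + 50 = 88$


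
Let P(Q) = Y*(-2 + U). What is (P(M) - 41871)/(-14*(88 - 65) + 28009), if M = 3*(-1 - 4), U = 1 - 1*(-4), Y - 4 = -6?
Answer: -1269/839 ≈ -1.5125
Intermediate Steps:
Y = -2 (Y = 4 - 6 = -2)
U = 5 (U = 1 + 4 = 5)
M = -15 (M = 3*(-5) = -15)
P(Q) = -6 (P(Q) = -2*(-2 + 5) = -2*3 = -6)
(P(M) - 41871)/(-14*(88 - 65) + 28009) = (-6 - 41871)/(-14*(88 - 65) + 28009) = -41877/(-14*23 + 28009) = -41877/(-322 + 28009) = -41877/27687 = -41877*1/27687 = -1269/839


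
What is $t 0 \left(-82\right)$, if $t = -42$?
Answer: $0$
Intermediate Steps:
$t 0 \left(-82\right) = \left(-42\right) 0 \left(-82\right) = 0 \left(-82\right) = 0$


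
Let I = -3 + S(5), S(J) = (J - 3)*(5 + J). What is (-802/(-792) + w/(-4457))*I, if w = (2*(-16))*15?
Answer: 33614729/1764972 ≈ 19.045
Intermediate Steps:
S(J) = (-3 + J)*(5 + J)
w = -480 (w = -32*15 = -480)
I = 17 (I = -3 + (-15 + 5² + 2*5) = -3 + (-15 + 25 + 10) = -3 + 20 = 17)
(-802/(-792) + w/(-4457))*I = (-802/(-792) - 480/(-4457))*17 = (-802*(-1/792) - 480*(-1/4457))*17 = (401/396 + 480/4457)*17 = (1977337/1764972)*17 = 33614729/1764972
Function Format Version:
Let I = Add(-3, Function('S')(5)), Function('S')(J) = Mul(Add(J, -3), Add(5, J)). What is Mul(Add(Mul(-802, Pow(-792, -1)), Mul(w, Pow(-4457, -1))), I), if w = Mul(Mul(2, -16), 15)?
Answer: Rational(33614729, 1764972) ≈ 19.045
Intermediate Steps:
Function('S')(J) = Mul(Add(-3, J), Add(5, J))
w = -480 (w = Mul(-32, 15) = -480)
I = 17 (I = Add(-3, Add(-15, Pow(5, 2), Mul(2, 5))) = Add(-3, Add(-15, 25, 10)) = Add(-3, 20) = 17)
Mul(Add(Mul(-802, Pow(-792, -1)), Mul(w, Pow(-4457, -1))), I) = Mul(Add(Mul(-802, Pow(-792, -1)), Mul(-480, Pow(-4457, -1))), 17) = Mul(Add(Mul(-802, Rational(-1, 792)), Mul(-480, Rational(-1, 4457))), 17) = Mul(Add(Rational(401, 396), Rational(480, 4457)), 17) = Mul(Rational(1977337, 1764972), 17) = Rational(33614729, 1764972)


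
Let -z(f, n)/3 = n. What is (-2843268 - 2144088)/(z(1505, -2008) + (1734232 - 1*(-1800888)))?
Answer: -1246839/885286 ≈ -1.4084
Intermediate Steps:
z(f, n) = -3*n
(-2843268 - 2144088)/(z(1505, -2008) + (1734232 - 1*(-1800888))) = (-2843268 - 2144088)/(-3*(-2008) + (1734232 - 1*(-1800888))) = -4987356/(6024 + (1734232 + 1800888)) = -4987356/(6024 + 3535120) = -4987356/3541144 = -4987356*1/3541144 = -1246839/885286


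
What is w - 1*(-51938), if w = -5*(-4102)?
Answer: 72448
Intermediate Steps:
w = 20510
w - 1*(-51938) = 20510 - 1*(-51938) = 20510 + 51938 = 72448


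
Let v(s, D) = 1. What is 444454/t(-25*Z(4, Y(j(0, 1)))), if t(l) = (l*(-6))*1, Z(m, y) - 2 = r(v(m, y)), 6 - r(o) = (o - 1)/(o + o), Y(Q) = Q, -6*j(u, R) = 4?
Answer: 222227/600 ≈ 370.38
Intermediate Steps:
j(u, R) = -2/3 (j(u, R) = -1/6*4 = -2/3)
r(o) = 6 - (-1 + o)/(2*o) (r(o) = 6 - (o - 1)/(o + o) = 6 - (-1 + o)/(2*o))
Z(m, y) = 8 (Z(m, y) = 2 + (1/2)*(1 + 11*1)/1 = 2 + (1/2)*1*(1 + 11) = 2 + (1/2)*1*12 = 2 + 6 = 8)
t(l) = -6*l (t(l) = -6*l*1 = -6*l)
444454/t(-25*Z(4, Y(j(0, 1)))) = 444454/((-(-150)*8)) = 444454/((-6*(-200))) = 444454/1200 = 444454*(1/1200) = 222227/600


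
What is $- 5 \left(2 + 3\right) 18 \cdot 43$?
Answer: $-19350$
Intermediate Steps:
$- 5 \left(2 + 3\right) 18 \cdot 43 = \left(-5\right) 5 \cdot 18 \cdot 43 = \left(-25\right) 18 \cdot 43 = \left(-450\right) 43 = -19350$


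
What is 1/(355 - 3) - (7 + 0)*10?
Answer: -24639/352 ≈ -69.997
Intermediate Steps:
1/(355 - 3) - (7 + 0)*10 = 1/352 - 7*10 = 1/352 - 1*70 = 1/352 - 70 = -24639/352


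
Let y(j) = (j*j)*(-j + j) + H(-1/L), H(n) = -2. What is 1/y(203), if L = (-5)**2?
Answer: -1/2 ≈ -0.50000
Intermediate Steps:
L = 25
y(j) = -2 (y(j) = (j*j)*(-j + j) - 2 = j**2*0 - 2 = 0 - 2 = -2)
1/y(203) = 1/(-2) = -1/2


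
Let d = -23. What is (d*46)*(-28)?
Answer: 29624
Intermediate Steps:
(d*46)*(-28) = -23*46*(-28) = -1058*(-28) = 29624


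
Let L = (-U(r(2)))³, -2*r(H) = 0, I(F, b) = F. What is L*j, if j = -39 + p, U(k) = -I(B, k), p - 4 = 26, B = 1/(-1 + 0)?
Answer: 9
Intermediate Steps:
B = -1 (B = 1/(-1) = -1)
p = 30 (p = 4 + 26 = 30)
r(H) = 0 (r(H) = -½*0 = 0)
U(k) = 1 (U(k) = -1*(-1) = 1)
j = -9 (j = -39 + 30 = -9)
L = -1 (L = (-1*1)³ = (-1)³ = -1)
L*j = -1*(-9) = 9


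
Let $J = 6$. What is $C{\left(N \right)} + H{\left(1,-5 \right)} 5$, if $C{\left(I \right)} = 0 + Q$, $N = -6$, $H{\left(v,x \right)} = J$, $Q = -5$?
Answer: $25$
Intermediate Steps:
$H{\left(v,x \right)} = 6$
$C{\left(I \right)} = -5$ ($C{\left(I \right)} = 0 - 5 = -5$)
$C{\left(N \right)} + H{\left(1,-5 \right)} 5 = -5 + 6 \cdot 5 = -5 + 30 = 25$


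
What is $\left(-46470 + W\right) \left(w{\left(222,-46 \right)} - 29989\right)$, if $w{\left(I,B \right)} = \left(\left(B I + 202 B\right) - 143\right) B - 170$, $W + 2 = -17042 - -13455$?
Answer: $-43731692577$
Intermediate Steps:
$W = -3589$ ($W = -2 - 3587 = -3589$)
$w{\left(I,B \right)} = -170 + B \left(-143 + 202 B + B I\right)$ ($w{\left(I,B \right)} = \left(\left(202 B + B I\right) - 143\right) B - 170 = \left(-143 + 202 B + B I\right) B - 170 = B \left(-143 + 202 B + B I\right) - 170 = -170 + B \left(-143 + 202 B + B I\right)$)
$\left(-46470 + W\right) \left(w{\left(222,-46 \right)} - 29989\right) = \left(-46470 - 3589\right) \left(\left(-170 - -6578 + 202 \left(-46\right)^{2} + 222 \left(-46\right)^{2}\right) - 29989\right) = - 50059 \left(\left(-170 + 6578 + 202 \cdot 2116 + 222 \cdot 2116\right) - 29989\right) = - 50059 \left(\left(-170 + 6578 + 427432 + 469752\right) - 29989\right) = - 50059 \left(903592 - 29989\right) = \left(-50059\right) 873603 = -43731692577$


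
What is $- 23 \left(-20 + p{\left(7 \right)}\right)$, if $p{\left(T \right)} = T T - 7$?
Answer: $-506$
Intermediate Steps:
$p{\left(T \right)} = -7 + T^{2}$ ($p{\left(T \right)} = T^{2} - 7 = -7 + T^{2}$)
$- 23 \left(-20 + p{\left(7 \right)}\right) = - 23 \left(-20 - \left(7 - 7^{2}\right)\right) = - 23 \left(-20 + \left(-7 + 49\right)\right) = - 23 \left(-20 + 42\right) = \left(-23\right) 22 = -506$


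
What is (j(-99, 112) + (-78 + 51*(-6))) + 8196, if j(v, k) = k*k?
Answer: 20356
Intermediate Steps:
j(v, k) = k²
(j(-99, 112) + (-78 + 51*(-6))) + 8196 = (112² + (-78 + 51*(-6))) + 8196 = (12544 + (-78 - 306)) + 8196 = (12544 - 384) + 8196 = 12160 + 8196 = 20356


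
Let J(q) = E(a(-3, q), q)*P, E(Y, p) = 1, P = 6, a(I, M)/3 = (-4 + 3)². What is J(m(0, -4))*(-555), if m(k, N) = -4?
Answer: -3330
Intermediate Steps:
a(I, M) = 3 (a(I, M) = 3*(-4 + 3)² = 3*(-1)² = 3*1 = 3)
J(q) = 6 (J(q) = 1*6 = 6)
J(m(0, -4))*(-555) = 6*(-555) = -3330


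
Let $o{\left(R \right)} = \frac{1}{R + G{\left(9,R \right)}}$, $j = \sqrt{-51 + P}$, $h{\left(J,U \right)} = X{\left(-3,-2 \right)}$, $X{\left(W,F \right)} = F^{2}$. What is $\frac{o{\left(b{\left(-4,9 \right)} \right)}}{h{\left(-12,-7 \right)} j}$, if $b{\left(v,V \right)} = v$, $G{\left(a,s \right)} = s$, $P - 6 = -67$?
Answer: $\frac{i \sqrt{7}}{896} \approx 0.0029528 i$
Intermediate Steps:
$P = -61$ ($P = 6 - 67 = -61$)
$h{\left(J,U \right)} = 4$ ($h{\left(J,U \right)} = \left(-2\right)^{2} = 4$)
$j = 4 i \sqrt{7}$ ($j = \sqrt{-51 - 61} = \sqrt{-112} = 4 i \sqrt{7} \approx 10.583 i$)
$o{\left(R \right)} = \frac{1}{2 R}$ ($o{\left(R \right)} = \frac{1}{R + R} = \frac{1}{2 R}$)
$\frac{o{\left(b{\left(-4,9 \right)} \right)}}{h{\left(-12,-7 \right)} j} = \frac{\frac{1}{2} \frac{1}{-4}}{4 \cdot 4 i \sqrt{7}} = \frac{\frac{1}{2} \left(- \frac{1}{4}\right)}{16 i \sqrt{7}} = - \frac{\left(- \frac{1}{112}\right) i \sqrt{7}}{8} = \frac{i \sqrt{7}}{896}$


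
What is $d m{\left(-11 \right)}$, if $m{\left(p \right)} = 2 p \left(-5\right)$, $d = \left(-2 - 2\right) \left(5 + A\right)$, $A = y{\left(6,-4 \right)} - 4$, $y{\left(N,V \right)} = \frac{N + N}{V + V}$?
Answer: $220$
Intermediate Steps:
$y{\left(N,V \right)} = \frac{N}{V}$ ($y{\left(N,V \right)} = \frac{2 N}{2 V} = 2 N \frac{1}{2 V} = \frac{N}{V}$)
$A = - \frac{11}{2}$ ($A = \frac{6}{-4} - 4 = 6 \left(- \frac{1}{4}\right) - 4 = - \frac{3}{2} - 4 = - \frac{11}{2} \approx -5.5$)
$d = 2$ ($d = \left(-2 - 2\right) \left(5 - \frac{11}{2}\right) = \left(-4\right) \left(- \frac{1}{2}\right) = 2$)
$m{\left(p \right)} = - 10 p$
$d m{\left(-11 \right)} = 2 \left(\left(-10\right) \left(-11\right)\right) = 2 \cdot 110 = 220$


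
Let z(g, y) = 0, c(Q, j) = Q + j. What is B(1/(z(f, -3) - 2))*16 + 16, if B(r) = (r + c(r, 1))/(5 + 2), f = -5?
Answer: 16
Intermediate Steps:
B(r) = ⅐ + 2*r/7 (B(r) = (r + (r + 1))/(5 + 2) = (r + (1 + r))/7 = (1 + 2*r)*(⅐) = ⅐ + 2*r/7)
B(1/(z(f, -3) - 2))*16 + 16 = (⅐ + 2/(7*(0 - 2)))*16 + 16 = (⅐ + (2/7)/(-2))*16 + 16 = (⅐ + (2/7)*(-½))*16 + 16 = (⅐ - ⅐)*16 + 16 = 0*16 + 16 = 0 + 16 = 16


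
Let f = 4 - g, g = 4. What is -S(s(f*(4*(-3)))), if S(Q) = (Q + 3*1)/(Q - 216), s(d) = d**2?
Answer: 1/72 ≈ 0.013889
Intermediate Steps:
f = 0 (f = 4 - 1*4 = 4 - 4 = 0)
S(Q) = (3 + Q)/(-216 + Q) (S(Q) = (Q + 3)/(-216 + Q) = (3 + Q)/(-216 + Q))
-S(s(f*(4*(-3)))) = -(3 + (0*(4*(-3)))**2)/(-216 + (0*(4*(-3)))**2) = -(3 + (0*(-12))**2)/(-216 + (0*(-12))**2) = -(3 + 0**2)/(-216 + 0**2) = -(3 + 0)/(-216 + 0) = -3/(-216) = -(-1)*3/216 = -1*(-1/72) = 1/72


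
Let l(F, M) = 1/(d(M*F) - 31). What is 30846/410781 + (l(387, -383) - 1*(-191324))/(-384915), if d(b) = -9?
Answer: -889588875793/2108210248200 ≈ -0.42196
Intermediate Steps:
l(F, M) = -1/40 (l(F, M) = 1/(-9 - 31) = 1/(-40) = -1/40)
30846/410781 + (l(387, -383) - 1*(-191324))/(-384915) = 30846/410781 + (-1/40 - 1*(-191324))/(-384915) = 30846*(1/410781) + (-1/40 + 191324)*(-1/384915) = 10282/136927 + (7652959/40)*(-1/384915) = 10282/136927 - 7652959/15396600 = -889588875793/2108210248200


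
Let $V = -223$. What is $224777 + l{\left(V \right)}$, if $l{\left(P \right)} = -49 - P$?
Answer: $224951$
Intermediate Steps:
$224777 + l{\left(V \right)} = 224777 - -174 = 224777 + \left(-49 + 223\right) = 224777 + 174 = 224951$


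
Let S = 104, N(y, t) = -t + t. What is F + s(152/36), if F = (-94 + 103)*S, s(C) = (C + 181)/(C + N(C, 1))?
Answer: 37235/38 ≈ 979.87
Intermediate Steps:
N(y, t) = 0
s(C) = (181 + C)/C (s(C) = (C + 181)/(C + 0) = (181 + C)/C)
F = 936 (F = (-94 + 103)*104 = 9*104 = 936)
F + s(152/36) = 936 + (181 + 152/36)/((152/36)) = 936 + (181 + 152*(1/36))/((152*(1/36))) = 936 + (181 + 38/9)/(38/9) = 936 + (9/38)*(1667/9) = 936 + 1667/38 = 37235/38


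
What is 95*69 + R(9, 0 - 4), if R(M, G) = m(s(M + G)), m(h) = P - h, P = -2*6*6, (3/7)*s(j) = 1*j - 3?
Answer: 19435/3 ≈ 6478.3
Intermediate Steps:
s(j) = -7 + 7*j/3 (s(j) = 7*(1*j - 3)/3 = 7*(j - 3)/3 = 7*(-3 + j)/3 = -7 + 7*j/3)
P = -72 (P = -12*6 = -72)
m(h) = -72 - h
R(M, G) = -65 - 7*G/3 - 7*M/3 (R(M, G) = -72 - (-7 + 7*(M + G)/3) = -72 - (-7 + 7*(G + M)/3) = -72 - (-7 + (7*G/3 + 7*M/3)) = -72 - (-7 + 7*G/3 + 7*M/3) = -72 + (7 - 7*G/3 - 7*M/3) = -65 - 7*G/3 - 7*M/3)
95*69 + R(9, 0 - 4) = 95*69 + (-65 - 7*(0 - 4)/3 - 7/3*9) = 6555 + (-65 - 7/3*(-4) - 21) = 6555 + (-65 + 28/3 - 21) = 6555 - 230/3 = 19435/3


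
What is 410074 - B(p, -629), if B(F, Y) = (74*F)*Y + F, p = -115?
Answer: -4942601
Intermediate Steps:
B(F, Y) = F + 74*F*Y (B(F, Y) = 74*F*Y + F = F + 74*F*Y)
410074 - B(p, -629) = 410074 - (-115)*(1 + 74*(-629)) = 410074 - (-115)*(1 - 46546) = 410074 - (-115)*(-46545) = 410074 - 1*5352675 = 410074 - 5352675 = -4942601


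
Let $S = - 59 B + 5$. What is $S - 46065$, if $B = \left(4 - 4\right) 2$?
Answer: $-46060$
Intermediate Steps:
$B = 0$ ($B = 0 \cdot 2 = 0$)
$S = 5$ ($S = \left(-59\right) 0 + 5 = 0 + 5 = 5$)
$S - 46065 = 5 - 46065 = -46060$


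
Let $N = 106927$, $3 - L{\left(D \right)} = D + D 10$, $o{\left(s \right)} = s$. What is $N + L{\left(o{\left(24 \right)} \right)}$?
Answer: $106666$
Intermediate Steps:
$L{\left(D \right)} = 3 - 11 D$ ($L{\left(D \right)} = 3 - \left(D + D 10\right) = 3 - \left(D + 10 D\right) = 3 - 11 D$)
$N + L{\left(o{\left(24 \right)} \right)} = 106927 + \left(3 - 264\right) = 106927 - 261 = 106666$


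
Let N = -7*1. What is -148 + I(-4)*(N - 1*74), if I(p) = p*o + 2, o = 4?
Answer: 986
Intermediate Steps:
N = -7
I(p) = 2 + 4*p (I(p) = p*4 + 2 = 4*p + 2 = 2 + 4*p)
-148 + I(-4)*(N - 1*74) = -148 + (2 + 4*(-4))*(-7 - 1*74) = -148 + (2 - 16)*(-7 - 74) = -148 - 14*(-81) = -148 + 1134 = 986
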